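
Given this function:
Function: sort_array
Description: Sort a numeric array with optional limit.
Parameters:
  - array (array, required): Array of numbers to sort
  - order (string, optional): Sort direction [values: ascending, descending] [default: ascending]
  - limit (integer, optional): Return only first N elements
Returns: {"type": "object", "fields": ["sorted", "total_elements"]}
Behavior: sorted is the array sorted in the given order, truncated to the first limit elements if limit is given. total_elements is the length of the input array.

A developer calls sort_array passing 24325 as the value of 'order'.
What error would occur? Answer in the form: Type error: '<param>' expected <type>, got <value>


Spec: 'order' is declared as string; 24325 is an integer.
Type error: 'order' expected string, got 24325


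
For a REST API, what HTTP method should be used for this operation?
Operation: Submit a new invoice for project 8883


GET = read, POST = create, PUT = update/replace, DELETE = remove
This operation is a create.
POST


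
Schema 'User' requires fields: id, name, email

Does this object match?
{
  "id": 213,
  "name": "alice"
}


Checking required fields...
Missing: email
Invalid - missing required field 'email'


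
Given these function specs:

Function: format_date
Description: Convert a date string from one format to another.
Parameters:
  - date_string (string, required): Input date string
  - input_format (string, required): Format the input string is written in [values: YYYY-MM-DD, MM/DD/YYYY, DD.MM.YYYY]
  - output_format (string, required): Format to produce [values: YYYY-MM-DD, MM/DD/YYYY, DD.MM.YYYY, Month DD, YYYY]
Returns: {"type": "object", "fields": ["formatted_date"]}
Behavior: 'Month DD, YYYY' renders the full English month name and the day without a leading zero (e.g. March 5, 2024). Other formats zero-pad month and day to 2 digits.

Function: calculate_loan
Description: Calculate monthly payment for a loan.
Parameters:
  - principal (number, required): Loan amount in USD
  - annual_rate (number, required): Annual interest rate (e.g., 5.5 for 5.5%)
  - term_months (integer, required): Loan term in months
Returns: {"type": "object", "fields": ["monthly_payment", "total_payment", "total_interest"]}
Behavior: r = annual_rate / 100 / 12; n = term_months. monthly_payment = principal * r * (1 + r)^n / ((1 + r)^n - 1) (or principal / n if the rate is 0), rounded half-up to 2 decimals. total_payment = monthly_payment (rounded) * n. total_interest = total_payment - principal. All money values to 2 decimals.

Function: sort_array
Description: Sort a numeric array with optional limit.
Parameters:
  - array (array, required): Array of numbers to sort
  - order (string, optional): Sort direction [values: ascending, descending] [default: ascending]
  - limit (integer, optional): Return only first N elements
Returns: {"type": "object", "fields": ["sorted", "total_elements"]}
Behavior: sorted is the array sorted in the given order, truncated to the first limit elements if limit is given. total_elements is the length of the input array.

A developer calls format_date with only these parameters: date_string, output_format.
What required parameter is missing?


Required parameters: date_string, input_format, output_format
Provided: date_string, output_format
Missing: input_format
input_format


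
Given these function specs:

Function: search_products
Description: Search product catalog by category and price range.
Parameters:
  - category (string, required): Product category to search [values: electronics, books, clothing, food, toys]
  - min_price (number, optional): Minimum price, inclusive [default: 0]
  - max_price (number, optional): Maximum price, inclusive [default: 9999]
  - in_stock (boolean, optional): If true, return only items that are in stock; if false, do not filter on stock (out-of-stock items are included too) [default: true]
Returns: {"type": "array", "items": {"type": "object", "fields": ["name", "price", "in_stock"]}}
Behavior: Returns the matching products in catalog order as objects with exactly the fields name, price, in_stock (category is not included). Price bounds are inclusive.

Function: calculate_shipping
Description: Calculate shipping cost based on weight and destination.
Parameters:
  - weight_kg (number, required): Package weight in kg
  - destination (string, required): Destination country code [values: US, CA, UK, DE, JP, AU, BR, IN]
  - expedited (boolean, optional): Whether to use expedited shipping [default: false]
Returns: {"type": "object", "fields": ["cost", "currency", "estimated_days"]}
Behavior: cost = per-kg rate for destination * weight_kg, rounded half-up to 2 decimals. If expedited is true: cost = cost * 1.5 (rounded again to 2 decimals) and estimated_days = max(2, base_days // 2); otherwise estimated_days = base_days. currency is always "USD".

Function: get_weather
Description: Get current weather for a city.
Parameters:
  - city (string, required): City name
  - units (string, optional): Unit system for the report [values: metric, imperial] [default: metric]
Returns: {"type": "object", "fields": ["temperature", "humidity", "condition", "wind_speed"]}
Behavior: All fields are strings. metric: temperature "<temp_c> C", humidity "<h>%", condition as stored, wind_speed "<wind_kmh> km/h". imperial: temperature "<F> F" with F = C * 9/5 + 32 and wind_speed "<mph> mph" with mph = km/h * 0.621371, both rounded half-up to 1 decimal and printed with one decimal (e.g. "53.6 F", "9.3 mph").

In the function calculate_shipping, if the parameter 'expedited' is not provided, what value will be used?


The calculate_shipping spec declares:
  - expedited (boolean, optional): Whether to use expedited shipping [default: false]
Default:
false


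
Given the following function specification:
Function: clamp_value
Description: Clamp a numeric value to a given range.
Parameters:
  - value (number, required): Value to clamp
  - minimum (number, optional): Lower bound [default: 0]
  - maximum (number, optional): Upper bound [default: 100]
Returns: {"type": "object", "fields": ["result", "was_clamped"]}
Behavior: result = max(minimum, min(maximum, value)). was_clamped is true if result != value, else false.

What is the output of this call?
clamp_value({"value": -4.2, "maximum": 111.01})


Defaults applied: minimum=0
result = max(0, min(111.01, -4.2)) = max(0, -4.2) = 0
was_clamped = (0 != -4.2) = true
Output:
{"result": 0, "was_clamped": true}


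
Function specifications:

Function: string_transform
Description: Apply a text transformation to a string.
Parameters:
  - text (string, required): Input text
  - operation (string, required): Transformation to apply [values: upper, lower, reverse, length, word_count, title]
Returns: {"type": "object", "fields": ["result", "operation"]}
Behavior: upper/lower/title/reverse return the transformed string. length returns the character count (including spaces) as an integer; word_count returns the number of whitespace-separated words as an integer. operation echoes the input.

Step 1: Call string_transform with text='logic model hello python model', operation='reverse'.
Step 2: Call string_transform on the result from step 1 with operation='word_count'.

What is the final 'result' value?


Step 1: string_transform(text='logic model hello python model', operation='reverse')
  -> result = 'ledom nohtyp olleh ledom cigol'
Step 2: string_transform(text='ledom nohtyp olleh ledom cigol', operation='word_count')
  words: ledom, nohtyp, olleh, ledom, cigol -> 5
  -> result = 5
5


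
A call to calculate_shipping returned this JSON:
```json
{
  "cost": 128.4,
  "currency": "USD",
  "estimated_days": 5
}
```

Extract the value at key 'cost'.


128.4


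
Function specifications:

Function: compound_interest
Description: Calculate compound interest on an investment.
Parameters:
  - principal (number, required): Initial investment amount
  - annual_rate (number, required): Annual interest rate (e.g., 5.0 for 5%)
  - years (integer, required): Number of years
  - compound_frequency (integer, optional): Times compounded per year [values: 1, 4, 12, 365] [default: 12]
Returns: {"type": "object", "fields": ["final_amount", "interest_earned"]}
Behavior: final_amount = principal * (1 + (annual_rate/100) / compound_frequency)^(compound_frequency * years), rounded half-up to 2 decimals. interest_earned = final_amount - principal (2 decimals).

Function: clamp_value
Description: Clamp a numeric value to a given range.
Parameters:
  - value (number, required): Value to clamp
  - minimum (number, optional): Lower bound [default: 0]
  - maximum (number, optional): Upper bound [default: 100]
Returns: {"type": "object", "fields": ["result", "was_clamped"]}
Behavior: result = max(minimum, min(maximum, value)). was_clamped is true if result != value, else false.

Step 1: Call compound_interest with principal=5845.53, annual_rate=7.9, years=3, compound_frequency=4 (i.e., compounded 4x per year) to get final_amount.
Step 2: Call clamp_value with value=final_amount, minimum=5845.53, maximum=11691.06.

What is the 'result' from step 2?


Step 1: compound_interest
  rate per period = 7.9/100/4 = 0.01975 (keep full precision); periods = 4 * 3 = 12
  (1 + 0.01975)^12 = 1.2645167
  final_amount = 5845.53 * 1.2645167 = 7391.770281 -> 7391.77
  interest_earned = 7391.77 - 5845.53 = 1546.24
  -> final_amount = 7391.77
Step 2: clamp_value(value=7391.77, minimum=5845.53, maximum=11691.06)
  result = max(5845.53, min(11691.06, 7391.77)) = max(5845.53, 7391.77) = 7391.77
  was_clamped = (7391.77 != 7391.77) = false
  -> result = 7391.77
7391.77


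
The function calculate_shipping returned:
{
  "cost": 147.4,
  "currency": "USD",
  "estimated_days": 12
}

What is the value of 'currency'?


USD


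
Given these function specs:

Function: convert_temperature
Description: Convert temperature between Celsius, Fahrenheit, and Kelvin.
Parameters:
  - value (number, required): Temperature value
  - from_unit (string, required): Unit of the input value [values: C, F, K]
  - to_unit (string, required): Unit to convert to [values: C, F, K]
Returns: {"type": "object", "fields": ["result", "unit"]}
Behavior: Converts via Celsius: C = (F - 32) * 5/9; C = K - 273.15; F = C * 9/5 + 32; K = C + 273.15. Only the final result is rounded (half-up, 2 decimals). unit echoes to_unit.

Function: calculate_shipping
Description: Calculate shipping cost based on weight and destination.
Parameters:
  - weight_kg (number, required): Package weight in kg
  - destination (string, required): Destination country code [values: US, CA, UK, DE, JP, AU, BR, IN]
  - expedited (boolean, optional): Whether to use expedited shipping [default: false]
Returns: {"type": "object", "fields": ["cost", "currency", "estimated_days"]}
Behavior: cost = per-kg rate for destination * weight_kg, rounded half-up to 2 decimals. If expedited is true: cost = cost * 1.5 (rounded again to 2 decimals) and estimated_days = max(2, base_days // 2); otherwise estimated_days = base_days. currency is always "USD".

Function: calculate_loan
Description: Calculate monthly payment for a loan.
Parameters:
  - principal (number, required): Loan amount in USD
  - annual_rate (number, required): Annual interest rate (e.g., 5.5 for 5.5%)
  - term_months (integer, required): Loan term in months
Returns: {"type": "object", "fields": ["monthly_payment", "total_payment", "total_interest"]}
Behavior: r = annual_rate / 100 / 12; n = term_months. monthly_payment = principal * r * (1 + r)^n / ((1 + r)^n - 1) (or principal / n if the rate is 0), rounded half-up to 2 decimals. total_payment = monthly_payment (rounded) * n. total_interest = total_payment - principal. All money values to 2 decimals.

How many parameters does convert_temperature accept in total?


Parameters of convert_temperature: value (required), from_unit (required), to_unit (required)
Total:
3


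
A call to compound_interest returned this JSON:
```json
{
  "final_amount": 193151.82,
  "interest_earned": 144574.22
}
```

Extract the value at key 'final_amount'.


193151.82


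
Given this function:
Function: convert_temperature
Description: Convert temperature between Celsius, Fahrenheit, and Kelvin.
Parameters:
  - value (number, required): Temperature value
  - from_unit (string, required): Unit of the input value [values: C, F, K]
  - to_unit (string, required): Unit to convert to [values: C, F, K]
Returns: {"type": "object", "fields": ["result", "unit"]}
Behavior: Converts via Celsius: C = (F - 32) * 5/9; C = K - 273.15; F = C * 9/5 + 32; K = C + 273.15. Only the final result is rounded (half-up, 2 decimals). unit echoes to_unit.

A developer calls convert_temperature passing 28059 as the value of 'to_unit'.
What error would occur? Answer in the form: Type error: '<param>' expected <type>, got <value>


Spec: 'to_unit' is declared as string; 28059 is an integer.
Type error: 'to_unit' expected string, got 28059


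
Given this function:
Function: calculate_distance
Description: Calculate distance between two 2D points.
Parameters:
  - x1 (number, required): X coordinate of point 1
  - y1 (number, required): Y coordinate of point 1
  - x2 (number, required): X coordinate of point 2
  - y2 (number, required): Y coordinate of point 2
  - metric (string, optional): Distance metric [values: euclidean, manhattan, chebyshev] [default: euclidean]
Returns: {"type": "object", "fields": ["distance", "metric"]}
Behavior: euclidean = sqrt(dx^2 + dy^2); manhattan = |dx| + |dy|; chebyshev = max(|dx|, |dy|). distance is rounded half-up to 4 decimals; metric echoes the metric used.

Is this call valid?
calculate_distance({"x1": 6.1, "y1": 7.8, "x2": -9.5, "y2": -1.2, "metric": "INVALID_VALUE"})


Checking parameter values...
Parameter 'metric' has value 'INVALID_VALUE' not in allowed: euclidean, manhattan, chebyshev
Invalid - 'metric' must be one of euclidean, manhattan, chebyshev


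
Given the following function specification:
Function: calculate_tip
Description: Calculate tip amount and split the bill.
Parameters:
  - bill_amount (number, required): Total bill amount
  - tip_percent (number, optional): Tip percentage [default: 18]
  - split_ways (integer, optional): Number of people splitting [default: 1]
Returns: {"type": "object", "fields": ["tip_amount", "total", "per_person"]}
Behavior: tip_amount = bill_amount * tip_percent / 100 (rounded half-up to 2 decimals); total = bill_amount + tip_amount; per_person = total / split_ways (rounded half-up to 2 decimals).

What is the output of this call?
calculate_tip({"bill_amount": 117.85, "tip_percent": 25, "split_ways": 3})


tip_amount = 117.85 * 25/100 = 29.4625 -> 29.46
total = 117.85 + 29.46 = 147.31
per_person = 147.31 / 3 = 49.103333 -> 49.10
Output:
{"tip_amount": 29.46, "total": 147.31, "per_person": 49.1}


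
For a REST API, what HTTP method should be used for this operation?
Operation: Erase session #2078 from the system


GET = read, POST = create, PUT = update/replace, DELETE = remove
This operation is a removal.
DELETE


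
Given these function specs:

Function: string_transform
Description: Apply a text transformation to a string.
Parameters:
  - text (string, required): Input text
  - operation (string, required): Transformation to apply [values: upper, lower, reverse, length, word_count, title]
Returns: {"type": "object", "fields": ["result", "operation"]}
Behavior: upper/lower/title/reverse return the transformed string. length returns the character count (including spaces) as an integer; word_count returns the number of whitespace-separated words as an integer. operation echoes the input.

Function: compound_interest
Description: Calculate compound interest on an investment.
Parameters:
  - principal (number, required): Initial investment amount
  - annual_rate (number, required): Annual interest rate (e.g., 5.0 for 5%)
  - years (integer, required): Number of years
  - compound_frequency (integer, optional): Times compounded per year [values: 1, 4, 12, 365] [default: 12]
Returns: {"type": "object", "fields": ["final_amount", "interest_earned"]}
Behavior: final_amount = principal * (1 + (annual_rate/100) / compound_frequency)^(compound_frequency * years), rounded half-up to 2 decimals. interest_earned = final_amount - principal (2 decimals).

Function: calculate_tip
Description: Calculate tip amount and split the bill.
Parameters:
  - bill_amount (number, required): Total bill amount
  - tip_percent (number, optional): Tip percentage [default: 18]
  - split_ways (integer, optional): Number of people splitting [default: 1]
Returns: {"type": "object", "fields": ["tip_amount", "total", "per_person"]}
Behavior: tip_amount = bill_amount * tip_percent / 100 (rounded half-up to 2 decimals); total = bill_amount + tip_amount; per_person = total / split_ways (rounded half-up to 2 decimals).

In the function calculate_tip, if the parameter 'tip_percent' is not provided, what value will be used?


The calculate_tip spec declares:
  - tip_percent (number, optional): Tip percentage [default: 18]
Default:
18


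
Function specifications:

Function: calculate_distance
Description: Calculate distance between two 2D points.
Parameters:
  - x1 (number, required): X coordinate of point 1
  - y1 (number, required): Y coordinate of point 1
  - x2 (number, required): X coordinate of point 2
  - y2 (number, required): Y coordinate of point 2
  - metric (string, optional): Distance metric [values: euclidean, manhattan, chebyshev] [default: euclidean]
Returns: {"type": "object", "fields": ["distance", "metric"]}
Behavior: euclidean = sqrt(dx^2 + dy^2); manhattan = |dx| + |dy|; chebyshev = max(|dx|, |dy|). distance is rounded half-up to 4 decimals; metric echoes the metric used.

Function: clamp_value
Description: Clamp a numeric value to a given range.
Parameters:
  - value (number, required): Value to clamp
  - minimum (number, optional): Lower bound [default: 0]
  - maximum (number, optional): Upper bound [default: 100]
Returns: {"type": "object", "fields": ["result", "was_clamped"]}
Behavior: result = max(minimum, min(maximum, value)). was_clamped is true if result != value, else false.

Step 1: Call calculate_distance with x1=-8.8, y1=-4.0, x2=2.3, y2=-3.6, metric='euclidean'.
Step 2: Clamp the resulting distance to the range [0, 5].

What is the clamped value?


Step 1: calculate_distance (euclidean)
  |dx| = |2.3 - -8.8| = 11.1; |dy| = |-3.6 - -4| = 0.4
  euclidean: sqrt(11.1^2 + 0.4^2) = sqrt(123.37) = 11.107205
  Round to 4 decimals: 11.1072
  -> distance = 11.1072
Step 2: clamp_value(value=11.1072, minimum=0, maximum=5)
  result = max(0, min(5, 11.1072)) = max(0, 5) = 5
  was_clamped = (5 != 11.1072) = true
  -> result = 5
5


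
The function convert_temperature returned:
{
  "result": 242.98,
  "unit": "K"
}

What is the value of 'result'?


242.98


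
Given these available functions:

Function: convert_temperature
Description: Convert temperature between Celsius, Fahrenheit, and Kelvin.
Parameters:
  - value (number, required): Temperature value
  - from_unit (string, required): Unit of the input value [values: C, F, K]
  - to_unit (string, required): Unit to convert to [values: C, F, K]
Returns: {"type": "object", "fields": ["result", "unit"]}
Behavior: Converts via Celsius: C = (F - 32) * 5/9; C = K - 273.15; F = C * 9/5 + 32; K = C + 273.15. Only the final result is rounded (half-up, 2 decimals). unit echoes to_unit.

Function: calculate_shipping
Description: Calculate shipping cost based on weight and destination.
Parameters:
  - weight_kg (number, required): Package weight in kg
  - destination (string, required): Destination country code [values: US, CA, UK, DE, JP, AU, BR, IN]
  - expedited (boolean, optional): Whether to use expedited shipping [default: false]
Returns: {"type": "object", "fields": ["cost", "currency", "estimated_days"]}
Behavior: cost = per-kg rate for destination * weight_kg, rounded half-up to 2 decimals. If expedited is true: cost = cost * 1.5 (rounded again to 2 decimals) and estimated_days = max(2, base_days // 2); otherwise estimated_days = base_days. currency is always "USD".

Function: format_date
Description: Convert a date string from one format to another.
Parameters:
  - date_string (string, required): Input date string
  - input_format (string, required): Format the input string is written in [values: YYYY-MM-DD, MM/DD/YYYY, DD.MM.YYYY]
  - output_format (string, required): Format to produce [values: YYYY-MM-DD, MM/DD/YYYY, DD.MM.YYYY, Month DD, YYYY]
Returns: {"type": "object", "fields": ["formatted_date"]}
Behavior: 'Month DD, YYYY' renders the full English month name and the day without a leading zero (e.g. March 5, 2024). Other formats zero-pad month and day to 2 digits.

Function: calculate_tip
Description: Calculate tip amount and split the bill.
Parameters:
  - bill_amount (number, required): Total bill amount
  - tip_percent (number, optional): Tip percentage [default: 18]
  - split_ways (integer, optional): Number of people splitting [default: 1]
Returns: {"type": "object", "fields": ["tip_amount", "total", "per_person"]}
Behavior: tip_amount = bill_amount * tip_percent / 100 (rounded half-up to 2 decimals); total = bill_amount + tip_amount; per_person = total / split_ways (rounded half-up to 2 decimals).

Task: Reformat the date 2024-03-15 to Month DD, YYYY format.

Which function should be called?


The task needs a function whose description is: Convert a date string from one format to another.
format_date


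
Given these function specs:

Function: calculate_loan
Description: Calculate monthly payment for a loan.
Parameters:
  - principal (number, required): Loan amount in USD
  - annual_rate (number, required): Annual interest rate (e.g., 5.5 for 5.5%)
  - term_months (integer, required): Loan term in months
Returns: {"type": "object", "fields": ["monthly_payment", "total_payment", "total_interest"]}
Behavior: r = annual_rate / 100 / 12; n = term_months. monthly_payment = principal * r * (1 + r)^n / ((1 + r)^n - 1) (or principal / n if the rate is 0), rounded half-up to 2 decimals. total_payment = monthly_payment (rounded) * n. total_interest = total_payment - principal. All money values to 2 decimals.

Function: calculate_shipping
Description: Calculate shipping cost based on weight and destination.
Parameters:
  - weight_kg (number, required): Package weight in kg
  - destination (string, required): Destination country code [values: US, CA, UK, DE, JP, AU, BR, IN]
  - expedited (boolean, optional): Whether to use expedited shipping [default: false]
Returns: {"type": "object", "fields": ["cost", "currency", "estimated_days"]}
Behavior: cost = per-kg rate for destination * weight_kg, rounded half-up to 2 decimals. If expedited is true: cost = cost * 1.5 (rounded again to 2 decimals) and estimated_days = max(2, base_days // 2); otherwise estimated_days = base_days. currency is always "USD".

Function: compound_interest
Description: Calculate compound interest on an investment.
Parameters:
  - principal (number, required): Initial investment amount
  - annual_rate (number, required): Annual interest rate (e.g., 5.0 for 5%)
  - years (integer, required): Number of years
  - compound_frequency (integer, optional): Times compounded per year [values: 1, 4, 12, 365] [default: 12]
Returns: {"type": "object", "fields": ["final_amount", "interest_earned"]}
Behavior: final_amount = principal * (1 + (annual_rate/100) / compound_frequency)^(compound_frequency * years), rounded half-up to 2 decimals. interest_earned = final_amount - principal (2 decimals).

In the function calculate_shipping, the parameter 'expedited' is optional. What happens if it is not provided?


The calculate_shipping spec declares:
  - expedited (boolean, optional): Whether to use expedited shipping [default: false]
It defaults to false


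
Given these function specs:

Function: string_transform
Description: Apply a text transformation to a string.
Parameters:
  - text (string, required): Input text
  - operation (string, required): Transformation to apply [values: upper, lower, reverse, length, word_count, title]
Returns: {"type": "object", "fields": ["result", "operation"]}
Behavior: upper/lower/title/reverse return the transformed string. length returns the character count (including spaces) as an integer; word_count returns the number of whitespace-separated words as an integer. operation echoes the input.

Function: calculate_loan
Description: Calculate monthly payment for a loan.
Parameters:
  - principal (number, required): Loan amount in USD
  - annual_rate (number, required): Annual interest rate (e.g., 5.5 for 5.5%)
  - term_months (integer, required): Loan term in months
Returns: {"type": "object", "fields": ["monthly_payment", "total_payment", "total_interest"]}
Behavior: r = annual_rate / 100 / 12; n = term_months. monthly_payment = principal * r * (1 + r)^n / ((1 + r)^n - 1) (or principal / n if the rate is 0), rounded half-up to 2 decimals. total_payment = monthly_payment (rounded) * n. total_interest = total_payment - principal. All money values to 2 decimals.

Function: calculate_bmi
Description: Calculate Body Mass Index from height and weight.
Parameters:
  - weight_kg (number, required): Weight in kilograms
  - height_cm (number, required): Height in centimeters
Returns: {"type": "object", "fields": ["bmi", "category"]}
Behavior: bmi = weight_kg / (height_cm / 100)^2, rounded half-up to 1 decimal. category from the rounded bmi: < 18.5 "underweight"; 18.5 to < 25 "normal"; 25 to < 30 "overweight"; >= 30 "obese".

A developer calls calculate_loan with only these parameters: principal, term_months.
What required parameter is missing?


Required parameters: principal, annual_rate, term_months
Provided: principal, term_months
Missing: annual_rate
annual_rate


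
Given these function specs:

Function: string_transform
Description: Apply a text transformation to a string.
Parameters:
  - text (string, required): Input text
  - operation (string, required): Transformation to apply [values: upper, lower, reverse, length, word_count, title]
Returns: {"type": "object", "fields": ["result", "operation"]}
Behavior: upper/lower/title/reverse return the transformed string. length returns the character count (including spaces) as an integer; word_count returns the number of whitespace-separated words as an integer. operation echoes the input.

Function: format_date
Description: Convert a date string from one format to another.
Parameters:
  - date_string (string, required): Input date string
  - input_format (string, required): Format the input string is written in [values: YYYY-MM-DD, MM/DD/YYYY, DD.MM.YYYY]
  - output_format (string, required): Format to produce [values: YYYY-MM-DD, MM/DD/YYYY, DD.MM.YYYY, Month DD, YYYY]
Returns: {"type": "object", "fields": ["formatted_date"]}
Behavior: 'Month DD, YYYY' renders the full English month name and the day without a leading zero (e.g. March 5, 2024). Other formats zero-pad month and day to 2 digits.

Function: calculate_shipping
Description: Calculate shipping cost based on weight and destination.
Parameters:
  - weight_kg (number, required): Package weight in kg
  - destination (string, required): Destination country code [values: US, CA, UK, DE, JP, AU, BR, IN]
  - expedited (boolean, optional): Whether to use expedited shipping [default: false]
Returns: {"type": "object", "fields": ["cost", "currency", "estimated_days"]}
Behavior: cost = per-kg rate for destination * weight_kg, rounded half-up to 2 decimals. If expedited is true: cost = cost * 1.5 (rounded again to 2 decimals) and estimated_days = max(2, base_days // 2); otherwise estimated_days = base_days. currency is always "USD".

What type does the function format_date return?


The format_date spec declares Returns: {"type": "object", "fields": ["formatted_date"]}
Type:
object


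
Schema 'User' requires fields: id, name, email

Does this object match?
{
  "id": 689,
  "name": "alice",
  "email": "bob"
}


Checking required fields... All present.
Valid - all required fields present


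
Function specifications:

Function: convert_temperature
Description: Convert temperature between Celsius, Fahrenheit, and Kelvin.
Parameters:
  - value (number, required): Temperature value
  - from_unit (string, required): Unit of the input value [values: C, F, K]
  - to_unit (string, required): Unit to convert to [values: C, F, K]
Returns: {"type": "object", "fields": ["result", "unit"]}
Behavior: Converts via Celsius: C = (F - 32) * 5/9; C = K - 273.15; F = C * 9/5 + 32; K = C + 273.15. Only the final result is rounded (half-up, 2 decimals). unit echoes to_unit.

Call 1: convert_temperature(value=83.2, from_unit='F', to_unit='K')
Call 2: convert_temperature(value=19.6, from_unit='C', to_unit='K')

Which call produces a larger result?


Call 1:
  To C: (83.2 - 32) * 5/9 = 28.444444
  To K: 28.444444 + 273.15 = 301.594444
  Round to 2 decimals: 301.59
  -> 301.59 K
Call 2:
  Input already in C: 19.6
  To K: 19.6 + 273.15 = 292.75
  Round to 2 decimals: 292.75
  -> 292.75 K
Call 1 (301.59 K)


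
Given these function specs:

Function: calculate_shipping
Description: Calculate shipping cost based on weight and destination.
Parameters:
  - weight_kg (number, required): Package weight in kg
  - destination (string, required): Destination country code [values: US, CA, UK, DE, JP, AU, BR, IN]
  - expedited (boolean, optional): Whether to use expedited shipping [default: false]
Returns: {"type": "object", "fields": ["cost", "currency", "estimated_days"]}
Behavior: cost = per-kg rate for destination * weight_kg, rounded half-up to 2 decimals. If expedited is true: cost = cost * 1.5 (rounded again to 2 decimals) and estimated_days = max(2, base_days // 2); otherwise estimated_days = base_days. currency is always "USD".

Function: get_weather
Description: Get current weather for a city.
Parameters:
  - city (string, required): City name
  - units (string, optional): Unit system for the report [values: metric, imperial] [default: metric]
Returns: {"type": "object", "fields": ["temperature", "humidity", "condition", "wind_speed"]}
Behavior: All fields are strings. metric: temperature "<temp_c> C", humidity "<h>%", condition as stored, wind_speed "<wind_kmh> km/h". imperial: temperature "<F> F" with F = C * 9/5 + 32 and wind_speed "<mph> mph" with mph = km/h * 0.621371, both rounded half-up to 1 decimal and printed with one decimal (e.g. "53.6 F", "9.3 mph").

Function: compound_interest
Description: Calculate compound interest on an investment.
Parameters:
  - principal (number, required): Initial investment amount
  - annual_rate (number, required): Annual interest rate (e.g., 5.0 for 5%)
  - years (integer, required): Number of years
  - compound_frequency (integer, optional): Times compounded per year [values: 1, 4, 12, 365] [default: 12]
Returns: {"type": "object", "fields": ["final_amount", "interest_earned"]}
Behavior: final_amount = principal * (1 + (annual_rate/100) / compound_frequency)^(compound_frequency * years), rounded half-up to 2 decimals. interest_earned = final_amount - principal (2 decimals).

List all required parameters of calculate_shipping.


Parameters of calculate_shipping and their required/optional flag:
  weight_kg: required
  destination: required
  expedited: optional
destination, weight_kg


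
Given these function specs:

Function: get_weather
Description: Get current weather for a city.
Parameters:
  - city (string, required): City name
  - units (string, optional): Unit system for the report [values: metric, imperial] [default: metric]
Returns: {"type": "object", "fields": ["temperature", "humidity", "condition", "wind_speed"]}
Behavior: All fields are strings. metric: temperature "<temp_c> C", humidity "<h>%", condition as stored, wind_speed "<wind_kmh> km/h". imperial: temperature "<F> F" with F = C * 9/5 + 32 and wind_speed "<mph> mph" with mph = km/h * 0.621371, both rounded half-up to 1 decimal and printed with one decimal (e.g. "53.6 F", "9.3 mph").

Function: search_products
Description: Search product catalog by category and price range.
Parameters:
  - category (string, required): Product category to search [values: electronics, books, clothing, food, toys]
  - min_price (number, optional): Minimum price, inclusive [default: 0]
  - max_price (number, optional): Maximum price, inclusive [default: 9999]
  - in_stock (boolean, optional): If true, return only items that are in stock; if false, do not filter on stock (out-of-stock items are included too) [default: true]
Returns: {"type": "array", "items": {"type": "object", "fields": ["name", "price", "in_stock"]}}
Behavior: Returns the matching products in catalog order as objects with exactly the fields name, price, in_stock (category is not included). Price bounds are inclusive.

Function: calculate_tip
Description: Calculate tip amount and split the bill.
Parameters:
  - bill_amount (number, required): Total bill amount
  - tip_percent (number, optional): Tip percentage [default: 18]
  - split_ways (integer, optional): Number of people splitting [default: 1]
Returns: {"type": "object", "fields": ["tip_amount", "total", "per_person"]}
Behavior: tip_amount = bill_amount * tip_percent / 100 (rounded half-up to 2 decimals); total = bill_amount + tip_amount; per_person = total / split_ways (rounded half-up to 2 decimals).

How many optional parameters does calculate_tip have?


Parameters of calculate_tip: bill_amount (required), tip_percent (optional), split_ways (optional)
Optional count:
2


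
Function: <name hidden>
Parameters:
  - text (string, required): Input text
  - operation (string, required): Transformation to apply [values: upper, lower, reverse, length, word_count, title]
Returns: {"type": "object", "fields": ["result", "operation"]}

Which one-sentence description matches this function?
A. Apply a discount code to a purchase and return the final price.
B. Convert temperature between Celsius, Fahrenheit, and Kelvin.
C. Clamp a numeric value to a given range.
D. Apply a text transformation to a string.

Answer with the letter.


Parameters text, operation and return ["result", "operation"] fit: Apply a text transformation to a string.
D


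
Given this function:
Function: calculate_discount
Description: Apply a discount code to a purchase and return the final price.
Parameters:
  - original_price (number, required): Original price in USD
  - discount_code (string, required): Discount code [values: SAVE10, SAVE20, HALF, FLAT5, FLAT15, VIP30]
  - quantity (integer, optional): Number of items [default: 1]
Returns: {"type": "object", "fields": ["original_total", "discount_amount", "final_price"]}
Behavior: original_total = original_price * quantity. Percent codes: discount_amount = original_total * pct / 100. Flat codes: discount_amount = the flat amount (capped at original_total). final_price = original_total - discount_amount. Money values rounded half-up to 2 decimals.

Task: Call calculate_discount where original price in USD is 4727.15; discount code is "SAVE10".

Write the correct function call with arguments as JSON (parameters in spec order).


Mapping each described value to its parameter name:
  'Original price in USD' -> original_price = 4727.15
  'Discount code' -> discount_code = "SAVE10"
calculate_discount({"original_price": 4727.15, "discount_code": "SAVE10"})


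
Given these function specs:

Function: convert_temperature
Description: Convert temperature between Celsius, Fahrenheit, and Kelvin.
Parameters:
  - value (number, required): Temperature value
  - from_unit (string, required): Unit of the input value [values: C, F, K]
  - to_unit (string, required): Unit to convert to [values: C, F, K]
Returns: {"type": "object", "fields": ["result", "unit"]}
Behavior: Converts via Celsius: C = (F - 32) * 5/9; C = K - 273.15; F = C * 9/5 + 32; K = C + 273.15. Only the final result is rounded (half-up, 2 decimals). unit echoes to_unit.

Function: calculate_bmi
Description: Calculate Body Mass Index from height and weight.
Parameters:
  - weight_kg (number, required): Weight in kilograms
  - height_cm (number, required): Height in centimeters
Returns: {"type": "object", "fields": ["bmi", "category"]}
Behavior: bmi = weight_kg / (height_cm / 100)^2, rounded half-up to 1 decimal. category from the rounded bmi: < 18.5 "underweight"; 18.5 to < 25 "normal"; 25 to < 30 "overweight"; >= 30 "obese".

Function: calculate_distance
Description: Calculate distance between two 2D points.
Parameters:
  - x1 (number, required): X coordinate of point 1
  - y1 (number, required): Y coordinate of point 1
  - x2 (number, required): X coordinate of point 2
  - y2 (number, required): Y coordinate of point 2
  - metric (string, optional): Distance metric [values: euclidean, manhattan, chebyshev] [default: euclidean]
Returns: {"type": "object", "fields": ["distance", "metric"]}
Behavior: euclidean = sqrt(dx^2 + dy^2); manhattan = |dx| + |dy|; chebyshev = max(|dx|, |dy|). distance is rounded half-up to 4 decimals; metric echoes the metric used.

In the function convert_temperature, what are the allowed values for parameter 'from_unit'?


The convert_temperature spec declares:
  - from_unit (string, required): Unit of the input value [values: C, F, K]
Allowed values:
C, F, K


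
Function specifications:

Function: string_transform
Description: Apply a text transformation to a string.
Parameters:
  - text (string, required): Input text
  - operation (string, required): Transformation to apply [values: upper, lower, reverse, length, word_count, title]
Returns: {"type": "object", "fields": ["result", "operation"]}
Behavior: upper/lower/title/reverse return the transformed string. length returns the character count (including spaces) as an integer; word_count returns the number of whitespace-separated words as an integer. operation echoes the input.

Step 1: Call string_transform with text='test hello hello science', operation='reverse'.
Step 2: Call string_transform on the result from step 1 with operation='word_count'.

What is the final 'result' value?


Step 1: string_transform(text='test hello hello science', operation='reverse')
  -> result = 'ecneics olleh olleh tset'
Step 2: string_transform(text='ecneics olleh olleh tset', operation='word_count')
  words: ecneics, olleh, olleh, tset -> 4
  -> result = 4
4


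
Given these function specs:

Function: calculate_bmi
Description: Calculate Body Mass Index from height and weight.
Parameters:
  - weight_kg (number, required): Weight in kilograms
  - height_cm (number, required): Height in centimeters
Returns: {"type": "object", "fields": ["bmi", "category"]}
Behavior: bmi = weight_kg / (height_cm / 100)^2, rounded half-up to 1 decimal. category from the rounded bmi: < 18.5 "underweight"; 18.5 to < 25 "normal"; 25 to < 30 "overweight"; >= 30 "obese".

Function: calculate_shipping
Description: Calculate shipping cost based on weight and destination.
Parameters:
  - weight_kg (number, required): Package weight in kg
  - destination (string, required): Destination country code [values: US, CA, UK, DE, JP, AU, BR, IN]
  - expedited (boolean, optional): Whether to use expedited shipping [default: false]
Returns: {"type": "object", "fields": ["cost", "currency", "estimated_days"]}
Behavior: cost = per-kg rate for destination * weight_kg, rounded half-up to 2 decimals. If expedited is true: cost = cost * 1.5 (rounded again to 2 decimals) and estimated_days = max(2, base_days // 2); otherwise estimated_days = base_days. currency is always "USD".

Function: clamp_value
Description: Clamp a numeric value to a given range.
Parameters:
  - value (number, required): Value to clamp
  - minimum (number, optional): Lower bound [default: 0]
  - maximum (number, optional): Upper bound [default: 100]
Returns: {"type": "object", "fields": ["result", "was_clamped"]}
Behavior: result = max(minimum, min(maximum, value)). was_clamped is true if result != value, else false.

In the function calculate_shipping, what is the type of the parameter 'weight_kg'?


The calculate_shipping spec declares:
  - weight_kg (number, required): Package weight in kg
Type:
number


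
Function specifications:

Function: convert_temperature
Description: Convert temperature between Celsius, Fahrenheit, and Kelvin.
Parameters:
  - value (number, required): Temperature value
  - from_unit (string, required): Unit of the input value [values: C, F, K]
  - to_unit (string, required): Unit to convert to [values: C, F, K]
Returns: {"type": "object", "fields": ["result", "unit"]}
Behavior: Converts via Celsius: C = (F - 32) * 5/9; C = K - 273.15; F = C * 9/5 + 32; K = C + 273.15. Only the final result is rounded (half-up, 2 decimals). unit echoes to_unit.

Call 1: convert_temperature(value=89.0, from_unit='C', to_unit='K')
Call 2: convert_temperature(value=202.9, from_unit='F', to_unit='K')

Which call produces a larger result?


Call 1:
  Input already in C: 89
  To K: 89 + 273.15 = 362.15
  Round to 2 decimals: 362.15
  -> 362.15 K
Call 2:
  To C: (202.9 - 32) * 5/9 = 94.944444
  To K: 94.944444 + 273.15 = 368.094444
  Round to 2 decimals: 368.09
  -> 368.09 K
Call 2 (368.09 K)
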